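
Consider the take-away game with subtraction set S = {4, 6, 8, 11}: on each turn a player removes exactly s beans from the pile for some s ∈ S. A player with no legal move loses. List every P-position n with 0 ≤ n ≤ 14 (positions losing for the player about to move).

G(0) = 0
G(1) = mex{} = 0
G(2) = mex{} = 0
G(3) = mex{} = 0
G(4) = mex{0} = 1
G(5) = mex{0} = 1
G(6) = mex{0,0} = 1
G(7) = mex{0,0} = 1
G(8) = mex{1,0,0} = 2
G(9) = mex{1,0,0} = 2
G(10) = mex{1,1,0} = 2
G(11) = mex{1,1,0,0} = 2
G(12) = mex{2,1,1,0} = 3
G(13) = mex{2,1,1,0} = 3
G(14) = mex{2,2,1,0} = 3
P-positions are exactly the n with G(n) = 0.

0, 1, 2, 3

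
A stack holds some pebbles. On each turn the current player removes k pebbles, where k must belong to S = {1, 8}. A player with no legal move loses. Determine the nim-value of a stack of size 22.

G(0) = 0
G(1) = mex{0} = 1
G(2) = mex{1} = 0
G(3) = mex{0} = 1
G(4) = mex{1} = 0
G(5) = mex{0} = 1
G(6) = mex{1} = 0
G(7) = mex{0} = 1
G(8) = mex{1,0} = 2
G(9) = mex{2,1} = 0
G(10) = mex{0,0} = 1
G(11) = mex{1,1} = 0
G(12) = mex{0,0} = 1
G(13) = mex{1,1} = 0
G(14) = mex{0,0} = 1
G(15) = mex{1,1} = 0
G(16) = mex{0,2} = 1
G(17) = mex{1,0} = 2
G(18) = mex{2,1} = 0
G(19) = mex{0,0} = 1
G(20) = mex{1,1} = 0
G(21) = mex{0,0} = 1
G(22) = mex{1,1} = 0

0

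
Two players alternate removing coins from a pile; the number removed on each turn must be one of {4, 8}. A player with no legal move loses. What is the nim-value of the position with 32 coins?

G(0) = 0
G(1) = mex{} = 0
G(2) = mex{} = 0
G(3) = mex{} = 0
G(4) = mex{0} = 1
G(5) = mex{0} = 1
G(6) = mex{0} = 1
G(7) = mex{0} = 1
G(8) = mex{1,0} = 2
G(9) = mex{1,0} = 2
G(10) = mex{1,0} = 2
G(11) = mex{1,0} = 2
G(12) = mex{2,1} = 0
G(13) = mex{2,1} = 0
G(14) = mex{2,1} = 0
G(15) = mex{2,1} = 0
G(16) = mex{0,2} = 1
G(17) = mex{0,2} = 1
G(18) = mex{0,2} = 1
G(19) = mex{0,2} = 1
G(20) = mex{1,0} = 2
G(21) = mex{1,0} = 2
G(22) = mex{1,0} = 2
G(23) = mex{1,0} = 2
G(24) = mex{2,1} = 0
G(25) = mex{2,1} = 0
G(26) = mex{2,1} = 0
G(27) = mex{2,1} = 0
G(28) = mex{0,2} = 1
G(29) = mex{0,2} = 1
G(30) = mex{0,2} = 1
G(31) = mex{0,2} = 1
G(32) = mex{1,0} = 2

2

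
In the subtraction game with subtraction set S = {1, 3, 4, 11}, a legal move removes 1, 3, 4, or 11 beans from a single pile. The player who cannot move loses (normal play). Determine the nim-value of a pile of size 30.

0

n :  0  1  2  3  4  5  6  7  8  9 10 11 12 13 14 15 16 17 18 19 20 21 22 23 24 25 26 27 28 29 30
G :  0  1  0  1  2  3  2  0  1  0  1  2  3  2  0  1  0  1  2  3  2  0  1  0  1  2  3  2  0  1  0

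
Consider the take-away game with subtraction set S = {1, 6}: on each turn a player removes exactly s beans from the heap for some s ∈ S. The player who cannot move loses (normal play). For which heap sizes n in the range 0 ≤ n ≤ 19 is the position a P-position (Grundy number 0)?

G(0) = 0
G(1) = mex{0} = 1
G(2) = mex{1} = 0
G(3) = mex{0} = 1
G(4) = mex{1} = 0
G(5) = mex{0} = 1
G(6) = mex{1,0} = 2
G(7) = mex{2,1} = 0
G(8) = mex{0,0} = 1
G(9) = mex{1,1} = 0
G(10) = mex{0,0} = 1
G(11) = mex{1,1} = 0
G(12) = mex{0,2} = 1
G(13) = mex{1,0} = 2
G(14) = mex{2,1} = 0
G(15) = mex{0,0} = 1
G(16) = mex{1,1} = 0
G(17) = mex{0,0} = 1
G(18) = mex{1,1} = 0
G(19) = mex{0,2} = 1
P-positions are exactly the n with G(n) = 0.

0, 2, 4, 7, 9, 11, 14, 16, 18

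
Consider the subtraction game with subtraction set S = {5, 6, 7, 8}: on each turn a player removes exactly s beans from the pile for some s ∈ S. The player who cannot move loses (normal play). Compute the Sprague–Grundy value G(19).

1

G(0) = 0
G(1) = mex{} = 0
G(2) = mex{} = 0
G(3) = mex{} = 0
G(4) = mex{} = 0
G(5) = mex{0} = 1
G(6) = mex{0,0} = 1
G(7) = mex{0,0,0} = 1
G(8) = mex{0,0,0,0} = 1
G(9) = mex{0,0,0,0} = 1
G(10) = mex{1,0,0,0} = 2
G(11) = mex{1,1,0,0} = 2
G(12) = mex{1,1,1,0} = 2
G(13) = mex{1,1,1,1} = 0
G(14) = mex{1,1,1,1} = 0
G(15) = mex{2,1,1,1} = 0
G(16) = mex{2,2,1,1} = 0
G(17) = mex{2,2,2,1} = 0
G(18) = mex{0,2,2,2} = 1
G(19) = mex{0,0,2,2} = 1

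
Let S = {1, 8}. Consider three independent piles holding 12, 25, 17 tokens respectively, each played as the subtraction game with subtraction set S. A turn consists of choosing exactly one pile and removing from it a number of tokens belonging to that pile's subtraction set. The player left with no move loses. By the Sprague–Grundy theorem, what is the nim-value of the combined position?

All piles use S = {1, 8}:
G(0) = 0
G(1) = mex{0} = 1
G(2) = mex{1} = 0
G(3) = mex{0} = 1
G(4) = mex{1} = 0
G(5) = mex{0} = 1
G(6) = mex{1} = 0
G(7) = mex{0} = 1
G(8) = mex{1,0} = 2
G(9) = mex{2,1} = 0
G(10) = mex{0,0} = 1
G(11) = mex{1,1} = 0
G(12) = mex{0,0} = 1
G(13) = mex{1,1} = 0
G(14) = mex{0,0} = 1
G(15) = mex{1,1} = 0
G(16) = mex{0,2} = 1
G(17) = mex{1,0} = 2
G(18) = mex{2,1} = 0
G(19) = mex{0,0} = 1
G(20) = mex{1,1} = 0
G(21) = mex{0,0} = 1
G(22) = mex{1,1} = 0
G(23) = mex{0,0} = 1
G(24) = mex{1,1} = 0
G(25) = mex{0,2} = 1
Pile A: G(12) = 1.
Pile B: G(25) = 1.
Pile C: G(17) = 2.
Combined Grundy value = 1 ⊕ 1 ⊕ 2 = 2.

2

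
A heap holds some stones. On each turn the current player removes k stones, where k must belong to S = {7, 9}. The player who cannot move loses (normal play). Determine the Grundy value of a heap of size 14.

2

n :  0  1  2  3  4  5  6  7  8  9 10 11 12 13 14
G :  0  0  0  0  0  0  0  1  1  1  1  1  1  1  2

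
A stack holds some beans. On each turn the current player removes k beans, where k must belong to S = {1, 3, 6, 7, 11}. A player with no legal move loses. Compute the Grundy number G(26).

0

G(0) = 0
G(1) = mex{0} = 1
G(2) = mex{1} = 0
G(3) = mex{0,0} = 1
G(4) = mex{1,1} = 0
G(5) = mex{0,0} = 1
G(6) = mex{1,1,0} = 2
G(7) = mex{2,0,1,0} = 3
G(8) = mex{3,1,0,1} = 2
G(9) = mex{2,2,1,0} = 3
G(10) = mex{3,3,0,1} = 2
G(11) = mex{2,2,1,0,0} = 3
G(12) = mex{3,3,2,1,1} = 0
G(13) = mex{0,2,3,2,0} = 1
G(14) = mex{1,3,2,3,1} = 0
G(15) = mex{0,0,3,2,0} = 1
G(16) = mex{1,1,2,3,1} = 0
G(17) = mex{0,0,3,2,2} = 1
G(18) = mex{1,1,0,3,3} = 2
G(19) = mex{2,0,1,0,2} = 3
G(20) = mex{3,1,0,1,3} = 2
G(21) = mex{2,2,1,0,2} = 3
G(22) = mex{3,3,0,1,3} = 2
G(23) = mex{2,2,1,0,0} = 3
G(24) = mex{3,3,2,1,1} = 0
G(25) = mex{0,2,3,2,0} = 1
G(26) = mex{1,3,2,3,1} = 0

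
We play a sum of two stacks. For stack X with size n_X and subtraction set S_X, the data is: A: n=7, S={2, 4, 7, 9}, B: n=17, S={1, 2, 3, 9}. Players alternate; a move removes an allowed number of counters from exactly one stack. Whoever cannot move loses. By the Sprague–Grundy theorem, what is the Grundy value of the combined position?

2

Stack A, S = {2, 4, 7, 9}:
n : 0 1 2 3 4 5 6 7
G : 0 0 1 1 2 2 0 3
G_A(7) = 3.
Stack B, S = {1, 2, 3, 9}:
G(0) = 0
G(1) = mex{0} = 1
G(2) = mex{1,0} = 2
G(3) = mex{2,1,0} = 3
G(4) = mex{3,2,1} = 0
G(5) = mex{0,3,2} = 1
G(6) = mex{1,0,3} = 2
G(7) = mex{2,1,0} = 3
G(8) = mex{3,2,1} = 0
G(9) = mex{0,3,2,0} = 1
G(10) = mex{1,0,3,1} = 2
G(11) = mex{2,1,0,2} = 3
G(12) = mex{3,2,1,3} = 0
G(13) = mex{0,3,2,0} = 1
G(14) = mex{1,0,3,1} = 2
G(15) = mex{2,1,0,2} = 3
G(16) = mex{3,2,1,3} = 0
G(17) = mex{0,3,2,0} = 1
G_B(17) = 1.
Combined Grundy value = 3 ⊕ 1 = 2.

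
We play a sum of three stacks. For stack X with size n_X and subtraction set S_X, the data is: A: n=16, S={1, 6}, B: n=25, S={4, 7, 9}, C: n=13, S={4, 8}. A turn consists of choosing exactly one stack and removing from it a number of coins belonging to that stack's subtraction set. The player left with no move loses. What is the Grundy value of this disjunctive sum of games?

Stack A, S = {1, 6}:
G(0) = 0
G(1) = mex{0} = 1
G(2) = mex{1} = 0
G(3) = mex{0} = 1
G(4) = mex{1} = 0
G(5) = mex{0} = 1
G(6) = mex{1,0} = 2
G(7) = mex{2,1} = 0
G(8) = mex{0,0} = 1
G(9) = mex{1,1} = 0
G(10) = mex{0,0} = 1
G(11) = mex{1,1} = 0
G(12) = mex{0,2} = 1
G(13) = mex{1,0} = 2
G(14) = mex{2,1} = 0
G(15) = mex{0,0} = 1
G(16) = mex{1,1} = 0
G_A(16) = 0.
Stack B, S = {4, 7, 9}:
n :  0  1  2  3  4  5  6  7  8  9 10 11 12 13 14 15 16 17 18 19 20 21 22 23 24 25
G :  0  0  0  0  1  1  1  1  2  2  2  2  3  0  0  0  0  1  1  1  1  2  2  2  2  3
G_B(25) = 3.
Stack C, S = {4, 8}:
n :  0  1  2  3  4  5  6  7  8  9 10 11 12 13
G :  0  0  0  0  1  1  1  1  2  2  2  2  0  0
G_C(13) = 0.
Combined Grundy value = 0 ⊕ 3 ⊕ 0 = 3.

3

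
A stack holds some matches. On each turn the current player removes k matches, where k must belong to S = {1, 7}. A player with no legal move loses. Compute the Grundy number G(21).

G(0) = 0
G(1) = mex{0} = 1
G(2) = mex{1} = 0
G(3) = mex{0} = 1
G(4) = mex{1} = 0
G(5) = mex{0} = 1
G(6) = mex{1} = 0
G(7) = mex{0,0} = 1
G(8) = mex{1,1} = 0
G(9) = mex{0,0} = 1
G(10) = mex{1,1} = 0
G(11) = mex{0,0} = 1
G(12) = mex{1,1} = 0
G(13) = mex{0,0} = 1
G(14) = mex{1,1} = 0
G(15) = mex{0,0} = 1
G(16) = mex{1,1} = 0
G(17) = mex{0,0} = 1
G(18) = mex{1,1} = 0
G(19) = mex{0,0} = 1
G(20) = mex{1,1} = 0
G(21) = mex{0,0} = 1

1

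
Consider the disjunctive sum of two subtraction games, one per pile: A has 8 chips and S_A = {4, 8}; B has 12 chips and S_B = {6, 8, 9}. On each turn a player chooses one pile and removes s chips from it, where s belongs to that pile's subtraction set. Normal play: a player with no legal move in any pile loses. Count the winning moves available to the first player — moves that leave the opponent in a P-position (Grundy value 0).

Pile A, S = {4, 8}:
n : 0 1 2 3 4 5 6 7 8
G : 0 0 0 0 1 1 1 1 2
G_A(8) = 2.
Pile B, S = {6, 8, 9}:
G(0) = 0
G(1) = mex{} = 0
G(2) = mex{} = 0
G(3) = mex{} = 0
G(4) = mex{} = 0
G(5) = mex{} = 0
G(6) = mex{0} = 1
G(7) = mex{0} = 1
G(8) = mex{0,0} = 1
G(9) = mex{0,0,0} = 1
G(10) = mex{0,0,0} = 1
G(11) = mex{0,0,0} = 1
G(12) = mex{1,0,0} = 2
G_B(12) = 2.
Combined Grundy value = 2 ⊕ 2 = 0.
A winning move leaves total XOR = 0, i.e. changes one component's Grundy value g to g ⊕ X where X is the current total.
Pile A: target g' = 2⊕0 = 2, but every legal move changes the Grundy value (mex property), so 0 moves.
Pile B: target g' = 2⊕0 = 2, but every legal move changes the Grundy value (mex property), so 0 moves.

0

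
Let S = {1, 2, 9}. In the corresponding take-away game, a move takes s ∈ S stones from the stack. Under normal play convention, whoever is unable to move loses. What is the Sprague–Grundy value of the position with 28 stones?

2

n :  0  1  2  3  4  5  6  7  8  9 10 11 12 13 14 15 16 17 18 19 20 21 22 23 24 25 26 27 28
G :  0  1  2  0  1  2  0  1  2  3  0  1  2  0  1  2  0  1  2  3  0  1  2  0  1  2  0  1  2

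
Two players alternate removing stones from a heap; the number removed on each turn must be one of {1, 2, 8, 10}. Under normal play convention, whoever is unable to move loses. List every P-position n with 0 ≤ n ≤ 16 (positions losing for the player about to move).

G(0) = 0
G(1) = mex{0} = 1
G(2) = mex{1,0} = 2
G(3) = mex{2,1} = 0
G(4) = mex{0,2} = 1
G(5) = mex{1,0} = 2
G(6) = mex{2,1} = 0
G(7) = mex{0,2} = 1
G(8) = mex{1,0,0} = 2
G(9) = mex{2,1,1} = 0
G(10) = mex{0,2,2,0} = 1
G(11) = mex{1,0,0,1} = 2
G(12) = mex{2,1,1,2} = 0
G(13) = mex{0,2,2,0} = 1
G(14) = mex{1,0,0,1} = 2
G(15) = mex{2,1,1,2} = 0
G(16) = mex{0,2,2,0} = 1
P-positions are exactly the n with G(n) = 0.

0, 3, 6, 9, 12, 15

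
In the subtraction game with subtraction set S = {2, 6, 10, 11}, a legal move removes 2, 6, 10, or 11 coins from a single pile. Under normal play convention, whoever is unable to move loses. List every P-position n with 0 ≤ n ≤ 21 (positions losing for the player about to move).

0, 1, 4, 5, 8, 9, 13, 17, 21

n :  0  1  2  3  4  5  6  7  8  9 10 11 12 13 14 15 16 17 18 19 20 21
G :  0  0  1  1  0  0  1  1  0  0  1  1  2  0  3  1  2  0  3  1  2  0
P-positions are exactly the n with G(n) = 0.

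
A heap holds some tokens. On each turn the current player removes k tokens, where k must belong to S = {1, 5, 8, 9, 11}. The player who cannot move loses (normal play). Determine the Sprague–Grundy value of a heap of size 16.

G(0) = 0
G(1) = mex{0} = 1
G(2) = mex{1} = 0
G(3) = mex{0} = 1
G(4) = mex{1} = 0
G(5) = mex{0,0} = 1
G(6) = mex{1,1} = 0
G(7) = mex{0,0} = 1
G(8) = mex{1,1,0} = 2
G(9) = mex{2,0,1,0} = 3
G(10) = mex{3,1,0,1} = 2
G(11) = mex{2,0,1,0,0} = 3
G(12) = mex{3,1,0,1,1} = 2
G(13) = mex{2,2,1,0,0} = 3
G(14) = mex{3,3,0,1,1} = 2
G(15) = mex{2,2,1,0,0} = 3
G(16) = mex{3,3,2,1,1} = 0

0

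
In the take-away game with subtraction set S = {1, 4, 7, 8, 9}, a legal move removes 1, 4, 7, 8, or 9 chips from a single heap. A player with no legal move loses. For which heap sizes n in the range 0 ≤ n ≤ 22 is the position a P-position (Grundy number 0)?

G(0) = 0
G(1) = mex{0} = 1
G(2) = mex{1} = 0
G(3) = mex{0} = 1
G(4) = mex{1,0} = 2
G(5) = mex{2,1} = 0
G(6) = mex{0,0} = 1
G(7) = mex{1,1,0} = 2
G(8) = mex{2,2,1,0} = 3
G(9) = mex{3,0,0,1,0} = 2
G(10) = mex{2,1,1,0,1} = 3
G(11) = mex{3,2,2,1,0} = 4
G(12) = mex{4,3,0,2,1} = 5
G(13) = mex{5,2,1,0,2} = 3
G(14) = mex{3,3,2,1,0} = 4
G(15) = mex{4,4,3,2,1} = 0
G(16) = mex{0,5,2,3,2} = 1
G(17) = mex{1,3,3,2,3} = 0
G(18) = mex{0,4,4,3,2} = 1
G(19) = mex{1,0,5,4,3} = 2
G(20) = mex{2,1,3,5,4} = 0
G(21) = mex{0,0,4,3,5} = 1
G(22) = mex{1,1,0,4,3} = 2
P-positions are exactly the n with G(n) = 0.

0, 2, 5, 15, 17, 20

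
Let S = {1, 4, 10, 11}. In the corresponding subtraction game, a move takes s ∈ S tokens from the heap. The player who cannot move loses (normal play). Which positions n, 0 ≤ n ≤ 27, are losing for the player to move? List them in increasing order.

n :  0  1  2  3  4  5  6  7  8  9 10 11 12 13 14 15 16 17 18 19 20 21 22 23 24 25 26 27
G :  0  1  0  1  2  0  1  0  1  2  3  2  3  4  0  1  2  3  2  0  1  0  1  2  3  2  0  1
P-positions are exactly the n with G(n) = 0.

0, 2, 5, 7, 14, 19, 21, 26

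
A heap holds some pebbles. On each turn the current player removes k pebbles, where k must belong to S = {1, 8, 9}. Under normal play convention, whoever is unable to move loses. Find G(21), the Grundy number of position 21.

1

G(0) = 0
G(1) = mex{0} = 1
G(2) = mex{1} = 0
G(3) = mex{0} = 1
G(4) = mex{1} = 0
G(5) = mex{0} = 1
G(6) = mex{1} = 0
G(7) = mex{0} = 1
G(8) = mex{1,0} = 2
G(9) = mex{2,1,0} = 3
G(10) = mex{3,0,1} = 2
G(11) = mex{2,1,0} = 3
G(12) = mex{3,0,1} = 2
G(13) = mex{2,1,0} = 3
G(14) = mex{3,0,1} = 2
G(15) = mex{2,1,0} = 3
G(16) = mex{3,2,1} = 0
G(17) = mex{0,3,2} = 1
G(18) = mex{1,2,3} = 0
G(19) = mex{0,3,2} = 1
G(20) = mex{1,2,3} = 0
G(21) = mex{0,3,2} = 1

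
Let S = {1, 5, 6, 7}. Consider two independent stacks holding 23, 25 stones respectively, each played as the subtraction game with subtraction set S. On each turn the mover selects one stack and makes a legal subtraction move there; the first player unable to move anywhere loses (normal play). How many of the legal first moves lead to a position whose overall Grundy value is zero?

2

All stacks use S = {1, 5, 6, 7}:
G(0) = 0
G(1) = mex{0} = 1
G(2) = mex{1} = 0
G(3) = mex{0} = 1
G(4) = mex{1} = 0
G(5) = mex{0,0} = 1
G(6) = mex{1,1,0} = 2
G(7) = mex{2,0,1,0} = 3
G(8) = mex{3,1,0,1} = 2
G(9) = mex{2,0,1,0} = 3
G(10) = mex{3,1,0,1} = 2
G(11) = mex{2,2,1,0} = 3
G(12) = mex{3,3,2,1} = 0
G(13) = mex{0,2,3,2} = 1
G(14) = mex{1,3,2,3} = 0
G(15) = mex{0,2,3,2} = 1
G(16) = mex{1,3,2,3} = 0
G(17) = mex{0,0,3,2} = 1
G(18) = mex{1,1,0,3} = 2
G(19) = mex{2,0,1,0} = 3
G(20) = mex{3,1,0,1} = 2
G(21) = mex{2,0,1,0} = 3
G(22) = mex{3,1,0,1} = 2
G(23) = mex{2,2,1,0} = 3
G(24) = mex{3,3,2,1} = 0
G(25) = mex{0,2,3,2} = 1
Stack A: G(23) = 3.
Stack B: G(25) = 1.
Combined Grundy value = 3 ⊕ 1 = 2.
A winning move leaves total XOR = 0, i.e. changes one component's Grundy value g to g ⊕ X where X is the current total.
Stack A: need g' = 3⊕2 = 1. Options: 23−1→G=2, 23−5→G=2, 23−6→G=1, 23−7→G=0. Hits: 1.
Stack B: need g' = 1⊕2 = 3. Options: 25−1→G=0, 25−5→G=2, 25−6→G=3, 25−7→G=2. Hits: 1.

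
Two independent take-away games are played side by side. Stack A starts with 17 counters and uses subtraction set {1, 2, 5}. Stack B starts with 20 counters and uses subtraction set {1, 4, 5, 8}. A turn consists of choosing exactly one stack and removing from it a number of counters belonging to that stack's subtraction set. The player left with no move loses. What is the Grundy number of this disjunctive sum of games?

Stack A, S = {1, 2, 5}:
n :  0  1  2  3  4  5  6  7  8  9 10 11 12 13 14 15 16 17
G :  0  1  2  0  1  2  0  1  2  0  1  2  0  1  2  0  1  2
G_A(17) = 2.
Stack B, S = {1, 4, 5, 8}:
G(0) = 0
G(1) = mex{0} = 1
G(2) = mex{1} = 0
G(3) = mex{0} = 1
G(4) = mex{1,0} = 2
G(5) = mex{2,1,0} = 3
G(6) = mex{3,0,1} = 2
G(7) = mex{2,1,0} = 3
G(8) = mex{3,2,1,0} = 4
G(9) = mex{4,3,2,1} = 0
G(10) = mex{0,2,3,0} = 1
G(11) = mex{1,3,2,1} = 0
G(12) = mex{0,4,3,2} = 1
G(13) = mex{1,0,4,3} = 2
G(14) = mex{2,1,0,2} = 3
G(15) = mex{3,0,1,3} = 2
G(16) = mex{2,1,0,4} = 3
G(17) = mex{3,2,1,0} = 4
G(18) = mex{4,3,2,1} = 0
G(19) = mex{0,2,3,0} = 1
G(20) = mex{1,3,2,1} = 0
G_B(20) = 0.
Combined Grundy value = 2 ⊕ 0 = 2.

2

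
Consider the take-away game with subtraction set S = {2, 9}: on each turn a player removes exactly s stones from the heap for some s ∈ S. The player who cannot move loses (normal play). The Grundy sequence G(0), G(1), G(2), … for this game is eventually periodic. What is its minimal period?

11

n :  0  1  2  3  4  5  6  7  8  9 10 11 12 13 14 15 16 17 18 19 20 21 22 23
G :  0  0  1  1  0  0  1  1  0  2  1  0  0  1  1  0  0  1  1  0  2  1  0  0
G(n+11) = G(n) holds for n = 0,…,8 (a full window of length max(S) = 9), so the sequence is purely periodic with period 11.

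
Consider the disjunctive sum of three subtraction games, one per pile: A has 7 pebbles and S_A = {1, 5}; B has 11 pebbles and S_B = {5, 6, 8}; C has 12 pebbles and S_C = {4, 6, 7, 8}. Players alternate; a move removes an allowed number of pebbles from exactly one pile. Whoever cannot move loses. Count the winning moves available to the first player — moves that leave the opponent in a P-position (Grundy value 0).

Pile A, S = {1, 5}:
G(0) = 0
G(1) = mex{0} = 1
G(2) = mex{1} = 0
G(3) = mex{0} = 1
G(4) = mex{1} = 0
G(5) = mex{0,0} = 1
G(6) = mex{1,1} = 0
G(7) = mex{0,0} = 1
G_A(7) = 1.
Pile B, S = {5, 6, 8}:
n :  0  1  2  3  4  5  6  7  8  9 10 11
G :  0  0  0  0  0  1  1  1  1  1  2  2
G_B(11) = 2.
Pile C, S = {4, 6, 7, 8}:
n :  0  1  2  3  4  5  6  7  8  9 10 11 12
G :  0  0  0  0  1  1  1  1  2  2  2  2  0
G_C(12) = 0.
Combined Grundy value = 1 ⊕ 2 ⊕ 0 = 3.
A winning move leaves total XOR = 0, i.e. changes one component's Grundy value g to g ⊕ X where X is the current total.
Pile A: need g' = 1⊕3 = 2. Options: 7−1→G=0, 7−5→G=0. Hits: 0.
Pile B: need g' = 2⊕3 = 1. Options: 11−5→G=1, 11−6→G=1, 11−8→G=0. Hits: 2.
Pile C: need g' = 0⊕3 = 3. Options: 12−4→G=2, 12−6→G=1, 12−7→G=1, 12−8→G=1. Hits: 0.

2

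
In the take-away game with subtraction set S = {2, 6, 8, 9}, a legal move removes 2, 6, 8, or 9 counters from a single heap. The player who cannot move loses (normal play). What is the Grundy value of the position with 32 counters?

n :  0  1  2  3  4  5  6  7  8  9 10 11 12 13 14 15 16 17 18 19 20 21 22 23 24 25 26 27 28 29 30 31 32
G :  0  0  1  1  0  0  1  1  2  2  3  3  2  2  3  0  0  1  1  0  0  1  1  2  2  3  3  2  2  3  0  0  1

1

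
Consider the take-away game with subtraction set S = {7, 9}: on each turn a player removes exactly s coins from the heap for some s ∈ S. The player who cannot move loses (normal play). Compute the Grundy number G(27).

1

G(0) = 0
G(1) = mex{} = 0
G(2) = mex{} = 0
G(3) = mex{} = 0
G(4) = mex{} = 0
G(5) = mex{} = 0
G(6) = mex{} = 0
G(7) = mex{0} = 1
G(8) = mex{0} = 1
G(9) = mex{0,0} = 1
G(10) = mex{0,0} = 1
G(11) = mex{0,0} = 1
G(12) = mex{0,0} = 1
G(13) = mex{0,0} = 1
G(14) = mex{1,0} = 2
G(15) = mex{1,0} = 2
G(16) = mex{1,1} = 0
G(17) = mex{1,1} = 0
G(18) = mex{1,1} = 0
G(19) = mex{1,1} = 0
G(20) = mex{1,1} = 0
G(21) = mex{2,1} = 0
G(22) = mex{2,1} = 0
G(23) = mex{0,2} = 1
G(24) = mex{0,2} = 1
G(25) = mex{0,0} = 1
G(26) = mex{0,0} = 1
G(27) = mex{0,0} = 1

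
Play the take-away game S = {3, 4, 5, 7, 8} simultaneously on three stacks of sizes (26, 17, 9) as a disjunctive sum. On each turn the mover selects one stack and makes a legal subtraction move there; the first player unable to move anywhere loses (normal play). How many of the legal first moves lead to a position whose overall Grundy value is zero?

0

All stacks use S = {3, 4, 5, 7, 8}:
n :  0  1  2  3  4  5  6  7  8  9 10 11 12 13 14 15 16 17 18 19 20 21 22 23 24 25 26
G :  0  0  0  1  1  1  2  2  2  3  3  0  0  0  1  1  1  2  2  2  3  3  0  0  0  1  1
Stack A: G(26) = 1.
Stack B: G(17) = 2.
Stack C: G(9) = 3.
Combined Grundy value = 1 ⊕ 2 ⊕ 3 = 0.
A winning move leaves total XOR = 0, i.e. changes one component's Grundy value g to g ⊕ X where X is the current total.
Stack A: target g' = 1⊕0 = 1, but every legal move changes the Grundy value (mex property), so 0 moves.
Stack B: target g' = 2⊕0 = 2, but every legal move changes the Grundy value (mex property), so 0 moves.
Stack C: target g' = 3⊕0 = 3, but every legal move changes the Grundy value (mex property), so 0 moves.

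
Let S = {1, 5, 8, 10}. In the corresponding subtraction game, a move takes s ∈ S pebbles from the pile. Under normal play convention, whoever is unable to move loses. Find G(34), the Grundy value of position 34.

2

G(0) = 0
G(1) = mex{0} = 1
G(2) = mex{1} = 0
G(3) = mex{0} = 1
G(4) = mex{1} = 0
G(5) = mex{0,0} = 1
G(6) = mex{1,1} = 0
G(7) = mex{0,0} = 1
G(8) = mex{1,1,0} = 2
G(9) = mex{2,0,1} = 3
G(10) = mex{3,1,0,0} = 2
G(11) = mex{2,0,1,1} = 3
G(12) = mex{3,1,0,0} = 2
G(13) = mex{2,2,1,1} = 0
G(14) = mex{0,3,0,0} = 1
G(15) = mex{1,2,1,1} = 0
G(16) = mex{0,3,2,0} = 1
G(17) = mex{1,2,3,1} = 0
G(18) = mex{0,0,2,2} = 1
G(19) = mex{1,1,3,3} = 0
G(20) = mex{0,0,2,2} = 1
G(21) = mex{1,1,0,3} = 2
G(22) = mex{2,0,1,2} = 3
G(23) = mex{3,1,0,0} = 2
G(24) = mex{2,0,1,1} = 3
G(25) = mex{3,1,0,0} = 2
G(26) = mex{2,2,1,1} = 0
G(27) = mex{0,3,0,0} = 1
G(28) = mex{1,2,1,1} = 0
G(29) = mex{0,3,2,0} = 1
G(30) = mex{1,2,3,1} = 0
G(31) = mex{0,0,2,2} = 1
G(32) = mex{1,1,3,3} = 0
G(33) = mex{0,0,2,2} = 1
G(34) = mex{1,1,0,3} = 2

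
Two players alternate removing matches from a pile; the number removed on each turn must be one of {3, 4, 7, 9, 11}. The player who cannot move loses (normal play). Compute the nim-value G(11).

3

n :  0  1  2  3  4  5  6  7  8  9 10 11
G :  0  0  0  1  1  1  2  2  2  3  3  3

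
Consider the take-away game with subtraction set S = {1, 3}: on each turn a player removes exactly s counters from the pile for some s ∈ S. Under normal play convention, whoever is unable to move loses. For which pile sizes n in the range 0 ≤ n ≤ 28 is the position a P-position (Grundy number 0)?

0, 2, 4, 6, 8, 10, 12, 14, 16, 18, 20, 22, 24, 26, 28

n :  0  1  2  3  4  5  6  7  8  9 10 11 12 13 14 15 16 17 18 19 20 21 22 23 24 25 26 27 28
G :  0  1  0  1  0  1  0  1  0  1  0  1  0  1  0  1  0  1  0  1  0  1  0  1  0  1  0  1  0
P-positions are exactly the n with G(n) = 0.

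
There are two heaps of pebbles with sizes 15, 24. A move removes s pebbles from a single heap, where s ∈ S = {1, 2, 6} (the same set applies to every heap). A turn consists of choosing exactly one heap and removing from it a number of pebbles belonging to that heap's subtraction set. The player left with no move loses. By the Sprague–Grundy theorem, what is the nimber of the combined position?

1

All heaps use S = {1, 2, 6}:
n :  0  1  2  3  4  5  6  7  8  9 10 11 12 13 14 15 16 17 18 19 20 21 22 23 24
G :  0  1  2  0  1  2  3  0  1  2  0  1  2  3  0  1  2  0  1  2  3  0  1  2  0
Heap A: G(15) = 1.
Heap B: G(24) = 0.
Combined Grundy value = 1 ⊕ 0 = 1.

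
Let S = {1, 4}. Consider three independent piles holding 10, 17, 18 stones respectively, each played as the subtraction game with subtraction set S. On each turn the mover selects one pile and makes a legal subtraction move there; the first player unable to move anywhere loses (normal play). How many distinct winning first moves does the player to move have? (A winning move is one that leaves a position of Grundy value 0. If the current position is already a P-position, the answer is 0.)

All piles use S = {1, 4}:
G(0) = 0
G(1) = mex{0} = 1
G(2) = mex{1} = 0
G(3) = mex{0} = 1
G(4) = mex{1,0} = 2
G(5) = mex{2,1} = 0
G(6) = mex{0,0} = 1
G(7) = mex{1,1} = 0
G(8) = mex{0,2} = 1
G(9) = mex{1,0} = 2
G(10) = mex{2,1} = 0
G(11) = mex{0,0} = 1
G(12) = mex{1,1} = 0
G(13) = mex{0,2} = 1
G(14) = mex{1,0} = 2
G(15) = mex{2,1} = 0
G(16) = mex{0,0} = 1
G(17) = mex{1,1} = 0
G(18) = mex{0,2} = 1
Pile A: G(10) = 0.
Pile B: G(17) = 0.
Pile C: G(18) = 1.
Combined Grundy value = 0 ⊕ 0 ⊕ 1 = 1.
A winning move leaves total XOR = 0, i.e. changes one component's Grundy value g to g ⊕ X where X is the current total.
Pile A: need g' = 0⊕1 = 1. Options: 10−1→G=2, 10−4→G=1. Hits: 1.
Pile B: need g' = 0⊕1 = 1. Options: 17−1→G=1, 17−4→G=1. Hits: 2.
Pile C: need g' = 1⊕1 = 0. Options: 18−1→G=0, 18−4→G=2. Hits: 1.

4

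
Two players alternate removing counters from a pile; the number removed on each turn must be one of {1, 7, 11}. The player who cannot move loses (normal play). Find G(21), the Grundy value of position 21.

1

n :  0  1  2  3  4  5  6  7  8  9 10 11 12 13 14 15 16 17 18 19 20 21
G :  0  1  0  1  0  1  0  1  0  1  0  1  0  1  0  1  0  1  0  1  0  1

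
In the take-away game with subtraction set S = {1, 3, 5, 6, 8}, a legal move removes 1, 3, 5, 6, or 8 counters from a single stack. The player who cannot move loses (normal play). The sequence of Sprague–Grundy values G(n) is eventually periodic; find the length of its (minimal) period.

G(0) = 0
G(1) = mex{0} = 1
G(2) = mex{1} = 0
G(3) = mex{0,0} = 1
G(4) = mex{1,1} = 0
G(5) = mex{0,0,0} = 1
G(6) = mex{1,1,1,0} = 2
G(7) = mex{2,0,0,1} = 3
G(8) = mex{3,1,1,0,0} = 2
G(9) = mex{2,2,0,1,1} = 3
G(10) = mex{3,3,1,0,0} = 2
G(11) = mex{2,2,2,1,1} = 0
G(12) = mex{0,3,3,2,0} = 1
G(13) = mex{1,2,2,3,1} = 0
G(14) = mex{0,0,3,2,2} = 1
G(15) = mex{1,1,2,3,3} = 0
G(16) = mex{0,0,0,2,2} = 1
G(17) = mex{1,1,1,0,3} = 2
G(18) = mex{2,0,0,1,2} = 3
G(19) = mex{3,1,1,0,0} = 2
G(20) = mex{2,2,0,1,1} = 3
G(21) = mex{3,3,1,0,0} = 2
G(22) = mex{2,2,2,1,1} = 0
G(23) = mex{0,3,3,2,0} = 1
G(n+11) = G(n) holds for n = 0,…,7 (a full window of length max(S) = 8), so the sequence is purely periodic with period 11.

11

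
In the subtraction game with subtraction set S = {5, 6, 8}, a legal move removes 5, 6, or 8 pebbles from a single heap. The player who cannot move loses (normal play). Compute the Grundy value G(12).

n :  0  1  2  3  4  5  6  7  8  9 10 11 12
G :  0  0  0  0  0  1  1  1  1  1  2  2  2

2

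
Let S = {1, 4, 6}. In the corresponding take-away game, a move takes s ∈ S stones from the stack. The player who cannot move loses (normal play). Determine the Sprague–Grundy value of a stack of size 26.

n :  0  1  2  3  4  5  6  7  8  9 10 11 12 13 14 15 16 17 18 19 20 21 22 23 24 25 26
G :  0  1  0  1  2  0  1  0  1  2  0  1  0  1  2  0  1  0  1  2  0  1  0  1  2  0  1

1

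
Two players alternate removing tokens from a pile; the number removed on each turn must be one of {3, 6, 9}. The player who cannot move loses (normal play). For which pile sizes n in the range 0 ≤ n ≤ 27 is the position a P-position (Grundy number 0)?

n :  0  1  2  3  4  5  6  7  8  9 10 11 12 13 14 15 16 17 18 19 20 21 22 23 24 25 26 27
G :  0  0  0  1  1  1  2  2  2  3  3  3  0  0  0  1  1  1  2  2  2  3  3  3  0  0  0  1
P-positions are exactly the n with G(n) = 0.

0, 1, 2, 12, 13, 14, 24, 25, 26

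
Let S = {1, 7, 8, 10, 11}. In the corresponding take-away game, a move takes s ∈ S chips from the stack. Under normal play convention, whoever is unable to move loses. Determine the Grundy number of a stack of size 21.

G(0) = 0
G(1) = mex{0} = 1
G(2) = mex{1} = 0
G(3) = mex{0} = 1
G(4) = mex{1} = 0
G(5) = mex{0} = 1
G(6) = mex{1} = 0
G(7) = mex{0,0} = 1
G(8) = mex{1,1,0} = 2
G(9) = mex{2,0,1} = 3
G(10) = mex{3,1,0,0} = 2
G(11) = mex{2,0,1,1,0} = 3
G(12) = mex{3,1,0,0,1} = 2
G(13) = mex{2,0,1,1,0} = 3
G(14) = mex{3,1,0,0,1} = 2
G(15) = mex{2,2,1,1,0} = 3
G(16) = mex{3,3,2,0,1} = 4
G(17) = mex{4,2,3,1,0} = 5
G(18) = mex{5,3,2,2,1} = 0
G(19) = mex{0,2,3,3,2} = 1
G(20) = mex{1,3,2,2,3} = 0
G(21) = mex{0,2,3,3,2} = 1

1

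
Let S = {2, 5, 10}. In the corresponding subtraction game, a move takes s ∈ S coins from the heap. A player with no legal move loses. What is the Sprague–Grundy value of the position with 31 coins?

G(0) = 0
G(1) = mex{} = 0
G(2) = mex{0} = 1
G(3) = mex{0} = 1
G(4) = mex{1} = 0
G(5) = mex{1,0} = 2
G(6) = mex{0,0} = 1
G(7) = mex{2,1} = 0
G(8) = mex{1,1} = 0
G(9) = mex{0,0} = 1
G(10) = mex{0,2,0} = 1
G(11) = mex{1,1,0} = 2
G(12) = mex{1,0,1} = 2
G(13) = mex{2,0,1} = 3
G(14) = mex{2,1,0} = 3
G(15) = mex{3,1,2} = 0
G(16) = mex{3,2,1} = 0
G(17) = mex{0,2,0} = 1
G(18) = mex{0,3,0} = 1
G(19) = mex{1,3,1} = 0
G(20) = mex{1,0,1} = 2
G(21) = mex{0,0,2} = 1
G(22) = mex{2,1,2} = 0
G(23) = mex{1,1,3} = 0
G(24) = mex{0,0,3} = 1
G(25) = mex{0,2,0} = 1
G(26) = mex{1,1,0} = 2
G(27) = mex{1,0,1} = 2
G(28) = mex{2,0,1} = 3
G(29) = mex{2,1,0} = 3
G(30) = mex{3,1,2} = 0
G(31) = mex{3,2,1} = 0

0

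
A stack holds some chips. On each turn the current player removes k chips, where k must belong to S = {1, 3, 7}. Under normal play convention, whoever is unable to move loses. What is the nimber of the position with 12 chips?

0

G(0) = 0
G(1) = mex{0} = 1
G(2) = mex{1} = 0
G(3) = mex{0,0} = 1
G(4) = mex{1,1} = 0
G(5) = mex{0,0} = 1
G(6) = mex{1,1} = 0
G(7) = mex{0,0,0} = 1
G(8) = mex{1,1,1} = 0
G(9) = mex{0,0,0} = 1
G(10) = mex{1,1,1} = 0
G(11) = mex{0,0,0} = 1
G(12) = mex{1,1,1} = 0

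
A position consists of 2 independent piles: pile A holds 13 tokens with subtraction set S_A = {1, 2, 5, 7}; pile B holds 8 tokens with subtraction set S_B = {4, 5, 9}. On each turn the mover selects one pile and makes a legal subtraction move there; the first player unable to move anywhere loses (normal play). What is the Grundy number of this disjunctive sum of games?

3

Pile A, S = {1, 2, 5, 7}:
n :  0  1  2  3  4  5  6  7  8  9 10 11 12 13
G :  0  1  2  0  1  2  0  1  2  0  1  2  0  1
G_A(13) = 1.
Pile B, S = {4, 5, 9}:
n : 0 1 2 3 4 5 6 7 8
G : 0 0 0 0 1 1 1 1 2
G_B(8) = 2.
Combined Grundy value = 1 ⊕ 2 = 3.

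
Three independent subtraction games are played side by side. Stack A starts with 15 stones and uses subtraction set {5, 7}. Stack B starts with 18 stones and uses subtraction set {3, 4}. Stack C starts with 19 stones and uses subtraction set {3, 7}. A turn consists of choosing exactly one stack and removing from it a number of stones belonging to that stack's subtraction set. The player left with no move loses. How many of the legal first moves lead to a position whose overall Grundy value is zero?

Stack A, S = {5, 7}:
G(0) = 0
G(1) = mex{} = 0
G(2) = mex{} = 0
G(3) = mex{} = 0
G(4) = mex{} = 0
G(5) = mex{0} = 1
G(6) = mex{0} = 1
G(7) = mex{0,0} = 1
G(8) = mex{0,0} = 1
G(9) = mex{0,0} = 1
G(10) = mex{1,0} = 2
G(11) = mex{1,0} = 2
G(12) = mex{1,1} = 0
G(13) = mex{1,1} = 0
G(14) = mex{1,1} = 0
G(15) = mex{2,1} = 0
G_A(15) = 0.
Stack B, S = {3, 4}:
n :  0  1  2  3  4  5  6  7  8  9 10 11 12 13 14 15 16 17 18
G :  0  0  0  1  1  1  2  0  0  0  1  1  1  2  0  0  0  1  1
G_B(18) = 1.
Stack C, S = {3, 7}:
G(0) = 0
G(1) = mex{} = 0
G(2) = mex{} = 0
G(3) = mex{0} = 1
G(4) = mex{0} = 1
G(5) = mex{0} = 1
G(6) = mex{1} = 0
G(7) = mex{1,0} = 2
G(8) = mex{1,0} = 2
G(9) = mex{0,0} = 1
G(10) = mex{2,1} = 0
G(11) = mex{2,1} = 0
G(12) = mex{1,1} = 0
G(13) = mex{0,0} = 1
G(14) = mex{0,2} = 1
G(15) = mex{0,2} = 1
G(16) = mex{1,1} = 0
G(17) = mex{1,0} = 2
G(18) = mex{1,0} = 2
G(19) = mex{0,0} = 1
G_C(19) = 1.
Combined Grundy value = 0 ⊕ 1 ⊕ 1 = 0.
A winning move leaves total XOR = 0, i.e. changes one component's Grundy value g to g ⊕ X where X is the current total.
Stack A: target g' = 0⊕0 = 0, but every legal move changes the Grundy value (mex property), so 0 moves.
Stack B: target g' = 1⊕0 = 1, but every legal move changes the Grundy value (mex property), so 0 moves.
Stack C: target g' = 1⊕0 = 1, but every legal move changes the Grundy value (mex property), so 0 moves.

0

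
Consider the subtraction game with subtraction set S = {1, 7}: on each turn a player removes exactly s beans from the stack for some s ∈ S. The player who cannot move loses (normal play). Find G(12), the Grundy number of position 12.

0

G(0) = 0
G(1) = mex{0} = 1
G(2) = mex{1} = 0
G(3) = mex{0} = 1
G(4) = mex{1} = 0
G(5) = mex{0} = 1
G(6) = mex{1} = 0
G(7) = mex{0,0} = 1
G(8) = mex{1,1} = 0
G(9) = mex{0,0} = 1
G(10) = mex{1,1} = 0
G(11) = mex{0,0} = 1
G(12) = mex{1,1} = 0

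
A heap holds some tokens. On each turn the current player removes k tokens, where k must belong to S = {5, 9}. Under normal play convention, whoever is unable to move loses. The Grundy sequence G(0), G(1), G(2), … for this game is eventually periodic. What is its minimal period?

14

n :  0  1  2  3  4  5  6  7  8  9 10 11 12 13 14 15 16 17 18 19 20 21 22 23 24 25 26 27 28 29
G :  0  0  0  0  0  1  1  1  1  1  2  2  2  2  0  0  0  0  0  1  1  1  1  1  2  2  2  2  0  0
G(n+14) = G(n) holds for n = 0,…,8 (a full window of length max(S) = 9), so the sequence is purely periodic with period 14.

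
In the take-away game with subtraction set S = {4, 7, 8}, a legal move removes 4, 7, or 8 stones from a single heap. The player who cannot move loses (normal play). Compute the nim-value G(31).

n :  0  1  2  3  4  5  6  7  8  9 10 11 12 13 14 15 16 17 18 19 20 21 22 23 24 25 26 27 28 29 30 31
G :  0  0  0  0  1  1  1  1  2  2  2  2  0  0  0  0  1  1  1  1  2  2  2  2  0  0  0  0  1  1  1  1

1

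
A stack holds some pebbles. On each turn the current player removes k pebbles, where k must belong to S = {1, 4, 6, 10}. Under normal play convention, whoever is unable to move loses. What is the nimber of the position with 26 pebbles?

3

G(0) = 0
G(1) = mex{0} = 1
G(2) = mex{1} = 0
G(3) = mex{0} = 1
G(4) = mex{1,0} = 2
G(5) = mex{2,1} = 0
G(6) = mex{0,0,0} = 1
G(7) = mex{1,1,1} = 0
G(8) = mex{0,2,0} = 1
G(9) = mex{1,0,1} = 2
G(10) = mex{2,1,2,0} = 3
G(11) = mex{3,0,0,1} = 2
G(12) = mex{2,1,1,0} = 3
G(13) = mex{3,2,0,1} = 4
G(14) = mex{4,3,1,2} = 0
G(15) = mex{0,2,2,0} = 1
G(16) = mex{1,3,3,1} = 0
G(17) = mex{0,4,2,0} = 1
G(18) = mex{1,0,3,1} = 2
G(19) = mex{2,1,4,2} = 0
G(20) = mex{0,0,0,3} = 1
G(21) = mex{1,1,1,2} = 0
G(22) = mex{0,2,0,3} = 1
G(23) = mex{1,0,1,4} = 2
G(24) = mex{2,1,2,0} = 3
G(25) = mex{3,0,0,1} = 2
G(26) = mex{2,1,1,0} = 3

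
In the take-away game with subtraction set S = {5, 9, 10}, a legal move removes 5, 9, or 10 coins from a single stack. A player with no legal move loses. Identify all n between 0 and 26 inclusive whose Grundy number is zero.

0, 1, 2, 3, 4, 15, 16, 17, 18, 19

n :  0  1  2  3  4  5  6  7  8  9 10 11 12 13 14 15 16 17 18 19 20 21 22 23 24 25 26
G :  0  0  0  0  0  1  1  1  1  1  2  2  2  2  2  0  0  0  0  0  1  1  1  1  1  2  2
P-positions are exactly the n with G(n) = 0.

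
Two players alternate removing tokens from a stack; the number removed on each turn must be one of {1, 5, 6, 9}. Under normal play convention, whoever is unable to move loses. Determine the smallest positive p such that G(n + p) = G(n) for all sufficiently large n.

12

n :  0  1  2  3  4  5  6  7  8  9 10 11 12 13 14 15 16 17 18 19 20 21 22 23 24 25
G :  0  1  0  1  0  1  2  3  2  3  2  3  0  1  0  1  0  1  2  3  2  3  2  3  0  1
G(n+12) = G(n) holds for n = 0,…,8 (a full window of length max(S) = 9), so the sequence is purely periodic with period 12.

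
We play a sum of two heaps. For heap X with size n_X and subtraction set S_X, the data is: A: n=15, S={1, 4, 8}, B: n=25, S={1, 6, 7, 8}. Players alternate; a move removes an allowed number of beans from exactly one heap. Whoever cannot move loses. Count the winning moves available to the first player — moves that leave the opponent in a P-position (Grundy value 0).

Heap A, S = {1, 4, 8}:
n :  0  1  2  3  4  5  6  7  8  9 10 11 12 13 14 15
G :  0  1  0  1  2  0  1  0  1  2  3  2  0  1  0  1
G_A(15) = 1.
Heap B, S = {1, 6, 7, 8}:
G(0) = 0
G(1) = mex{0} = 1
G(2) = mex{1} = 0
G(3) = mex{0} = 1
G(4) = mex{1} = 0
G(5) = mex{0} = 1
G(6) = mex{1,0} = 2
G(7) = mex{2,1,0} = 3
G(8) = mex{3,0,1,0} = 2
G(9) = mex{2,1,0,1} = 3
G(10) = mex{3,0,1,0} = 2
G(11) = mex{2,1,0,1} = 3
G(12) = mex{3,2,1,0} = 4
G(13) = mex{4,3,2,1} = 0
G(14) = mex{0,2,3,2} = 1
G(15) = mex{1,3,2,3} = 0
G(16) = mex{0,2,3,2} = 1
G(17) = mex{1,3,2,3} = 0
G(18) = mex{0,4,3,2} = 1
G(19) = mex{1,0,4,3} = 2
G(20) = mex{2,1,0,4} = 3
G(21) = mex{3,0,1,0} = 2
G(22) = mex{2,1,0,1} = 3
G(23) = mex{3,0,1,0} = 2
G(24) = mex{2,1,0,1} = 3
G(25) = mex{3,2,1,0} = 4
G_B(25) = 4.
Combined Grundy value = 1 ⊕ 4 = 5.
A winning move leaves total XOR = 0, i.e. changes one component's Grundy value g to g ⊕ X where X is the current total.
Heap A: need g' = 1⊕5 = 4. Options: 15−1→G=0, 15−4→G=2, 15−8→G=0. Hits: 0.
Heap B: need g' = 4⊕5 = 1. Options: 25−1→G=3, 25−6→G=2, 25−7→G=1, 25−8→G=0. Hits: 1.

1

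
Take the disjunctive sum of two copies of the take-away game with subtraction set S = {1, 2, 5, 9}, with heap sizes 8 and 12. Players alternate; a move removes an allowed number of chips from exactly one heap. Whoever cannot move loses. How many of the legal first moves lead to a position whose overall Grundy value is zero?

All heaps use S = {1, 2, 5, 9}:
n :  0  1  2  3  4  5  6  7  8  9 10 11 12
G :  0  1  2  0  1  2  0  1  2  3  0  1  2
Heap A: G(8) = 2.
Heap B: G(12) = 2.
Combined Grundy value = 2 ⊕ 2 = 0.
A winning move leaves total XOR = 0, i.e. changes one component's Grundy value g to g ⊕ X where X is the current total.
Heap A: target g' = 2⊕0 = 2, but every legal move changes the Grundy value (mex property), so 0 moves.
Heap B: target g' = 2⊕0 = 2, but every legal move changes the Grundy value (mex property), so 0 moves.

0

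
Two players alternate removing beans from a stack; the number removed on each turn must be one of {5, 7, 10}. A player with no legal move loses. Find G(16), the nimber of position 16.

0

n :  0  1  2  3  4  5  6  7  8  9 10 11 12 13 14 15 16
G :  0  0  0  0  0  1  1  1  1  1  2  2  2  2  2  0  0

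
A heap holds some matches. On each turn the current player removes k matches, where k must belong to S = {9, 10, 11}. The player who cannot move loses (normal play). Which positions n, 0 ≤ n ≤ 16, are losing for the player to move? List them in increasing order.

n :  0  1  2  3  4  5  6  7  8  9 10 11 12 13 14 15 16
G :  0  0  0  0  0  0  0  0  0  1  1  1  1  1  1  1  1
P-positions are exactly the n with G(n) = 0.

0, 1, 2, 3, 4, 5, 6, 7, 8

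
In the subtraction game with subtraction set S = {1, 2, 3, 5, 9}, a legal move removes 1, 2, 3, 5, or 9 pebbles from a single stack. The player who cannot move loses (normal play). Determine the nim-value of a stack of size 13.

1

n :  0  1  2  3  4  5  6  7  8  9 10 11 12 13
G :  0  1  2  3  0  1  2  3  0  1  2  3  0  1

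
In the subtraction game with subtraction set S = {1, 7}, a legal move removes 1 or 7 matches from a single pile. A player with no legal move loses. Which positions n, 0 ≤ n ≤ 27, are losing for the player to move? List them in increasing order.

0, 2, 4, 6, 8, 10, 12, 14, 16, 18, 20, 22, 24, 26

n :  0  1  2  3  4  5  6  7  8  9 10 11 12 13 14 15 16 17 18 19 20 21 22 23 24 25 26 27
G :  0  1  0  1  0  1  0  1  0  1  0  1  0  1  0  1  0  1  0  1  0  1  0  1  0  1  0  1
P-positions are exactly the n with G(n) = 0.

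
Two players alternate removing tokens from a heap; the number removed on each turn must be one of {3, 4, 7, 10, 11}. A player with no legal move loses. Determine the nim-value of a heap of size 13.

n :  0  1  2  3  4  5  6  7  8  9 10 11 12 13
G :  0  0  0  1  1  1  2  2  2  3  3  3  4  4

4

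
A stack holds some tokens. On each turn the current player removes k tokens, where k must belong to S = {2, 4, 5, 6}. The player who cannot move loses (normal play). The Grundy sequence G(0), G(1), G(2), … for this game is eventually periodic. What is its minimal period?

8

n :  0  1  2  3  4  5  6  7  8  9 10 11 12 13 14 15 16 17
G :  0  0  1  1  2  2  3  3  0  0  1  1  2  2  3  3  0  0
G(n+8) = G(n) holds for n = 0,…,5 (a full window of length max(S) = 6), so the sequence is purely periodic with period 8.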